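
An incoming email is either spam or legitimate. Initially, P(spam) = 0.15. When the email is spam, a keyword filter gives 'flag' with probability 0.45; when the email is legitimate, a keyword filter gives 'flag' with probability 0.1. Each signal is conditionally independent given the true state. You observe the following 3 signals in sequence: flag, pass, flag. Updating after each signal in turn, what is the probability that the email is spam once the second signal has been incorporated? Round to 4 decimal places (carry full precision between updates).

0.3267

After 'flag': P(spam) = 0.45·0.1500 / (0.45·0.1500 + 0.1·0.8500) ≈ 0.4426
After 'pass': P(spam) = 0.55·0.4426 / (0.55·0.4426 + 0.9·0.5574) ≈ 0.3267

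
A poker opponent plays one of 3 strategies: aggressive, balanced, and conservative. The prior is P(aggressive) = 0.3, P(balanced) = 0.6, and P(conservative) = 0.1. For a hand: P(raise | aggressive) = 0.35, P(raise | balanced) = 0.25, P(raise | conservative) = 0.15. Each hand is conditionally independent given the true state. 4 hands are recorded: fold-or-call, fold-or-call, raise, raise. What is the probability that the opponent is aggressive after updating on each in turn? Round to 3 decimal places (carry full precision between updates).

Each posterior becomes the prior for the next update.
After 'fold-or-call': normaliser = 0.65·0.3000 + 0.75·0.6000 + 0.85·0.1000; P(aggressive) ≈ 0.2671, P(balanced) ≈ 0.6164, P(conservative) ≈ 0.1164
After 'fold-or-call': normaliser = 0.65·0.2671 + 0.75·0.6164 + 0.85·0.1164; P(aggressive) ≈ 0.2363, P(balanced) ≈ 0.6291, P(conservative) ≈ 0.1347
After 'raise': normaliser = 0.35·0.2363 + 0.25·0.6291 + 0.15·0.1347; P(aggressive) ≈ 0.3178, P(balanced) ≈ 0.6045, P(conservative) ≈ 0.0776
After 'raise': normaliser = 0.35·0.3178 + 0.25·0.6045 + 0.15·0.0776; P(aggressive) ≈ 0.4060, P(balanced) ≈ 0.5515, P(conservative) ≈ 0.0425

0.406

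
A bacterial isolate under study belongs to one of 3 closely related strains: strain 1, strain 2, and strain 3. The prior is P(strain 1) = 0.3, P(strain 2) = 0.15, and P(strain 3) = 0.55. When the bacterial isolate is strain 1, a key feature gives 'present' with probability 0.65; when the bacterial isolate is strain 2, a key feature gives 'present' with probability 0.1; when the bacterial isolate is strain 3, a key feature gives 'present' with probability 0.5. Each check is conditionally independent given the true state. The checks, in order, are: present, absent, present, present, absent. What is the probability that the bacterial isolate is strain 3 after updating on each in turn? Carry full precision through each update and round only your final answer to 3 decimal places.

After 'present': normaliser = 0.65·0.3000 + 0.1·0.1500 + 0.5·0.5500; P(strain 1) ≈ 0.4021, P(strain 2) ≈ 0.0309, P(strain 3) ≈ 0.5670
After 'absent': normaliser = 0.35·0.4021 + 0.9·0.0309 + 0.5·0.5670; P(strain 1) ≈ 0.3113, P(strain 2) ≈ 0.0616, P(strain 3) ≈ 0.6271
After 'present': normaliser = 0.65·0.3113 + 0.1·0.0616 + 0.5·0.6271; P(strain 1) ≈ 0.3876, P(strain 2) ≈ 0.0118, P(strain 3) ≈ 0.6006
After 'present': normaliser = 0.65·0.3876 + 0.1·0.0118 + 0.5·0.6006; P(strain 1) ≈ 0.4552, P(strain 2) ≈ 0.0021, P(strain 3) ≈ 0.5427
After 'absent': normaliser = 0.35·0.4552 + 0.9·0.0021 + 0.5·0.5427; P(strain 1) ≈ 0.3683, P(strain 2) ≈ 0.0044, P(strain 3) ≈ 0.6272

0.627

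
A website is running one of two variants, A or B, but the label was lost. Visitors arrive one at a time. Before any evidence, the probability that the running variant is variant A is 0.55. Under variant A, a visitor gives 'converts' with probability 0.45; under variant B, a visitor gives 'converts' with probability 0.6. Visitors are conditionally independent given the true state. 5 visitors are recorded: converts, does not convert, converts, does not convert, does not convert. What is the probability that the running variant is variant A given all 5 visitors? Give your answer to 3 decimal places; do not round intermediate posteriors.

0.641

After 'converts': P(A) = 0.45·0.5500 / (0.45·0.5500 + 0.6·0.4500) ≈ 0.4783
After 'does not convert': P(A) = 0.55·0.4783 / (0.55·0.4783 + 0.4·0.5217) ≈ 0.5576
After 'converts': P(A) = 0.45·0.5576 / (0.45·0.5576 + 0.6·0.4424) ≈ 0.4859
After 'does not convert': P(A) = 0.55·0.4859 / (0.55·0.4859 + 0.4·0.5141) ≈ 0.5652
After 'does not convert': P(A) = 0.55·0.5652 / (0.55·0.5652 + 0.4·0.4348) ≈ 0.6412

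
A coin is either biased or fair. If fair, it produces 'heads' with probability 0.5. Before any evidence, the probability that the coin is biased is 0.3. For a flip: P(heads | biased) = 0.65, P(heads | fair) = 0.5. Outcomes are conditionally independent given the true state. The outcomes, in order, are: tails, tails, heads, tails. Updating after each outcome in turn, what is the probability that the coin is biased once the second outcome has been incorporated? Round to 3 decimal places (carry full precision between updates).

0.174

Apply Bayes' rule sequentially, carrying P(biased) forward.
After 'tails': P(biased) = 0.35·0.3000 / (0.35·0.3000 + 0.5·0.7000) ≈ 0.2308
After 'tails': P(biased) = 0.35·0.2308 / (0.35·0.2308 + 0.5·0.7692) ≈ 0.1736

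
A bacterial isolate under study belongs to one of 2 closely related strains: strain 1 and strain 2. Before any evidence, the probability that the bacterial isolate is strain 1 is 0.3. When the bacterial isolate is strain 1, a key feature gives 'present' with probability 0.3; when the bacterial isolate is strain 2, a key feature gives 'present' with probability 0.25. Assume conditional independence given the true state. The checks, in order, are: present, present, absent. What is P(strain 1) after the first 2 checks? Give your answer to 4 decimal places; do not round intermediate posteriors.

After 'present': P(strain 1) = 0.3·0.3000 / (0.3·0.3000 + 0.25·0.7000) ≈ 0.3396
After 'present': P(strain 1) = 0.3·0.3396 / (0.3·0.3396 + 0.25·0.6604) ≈ 0.3816

0.3816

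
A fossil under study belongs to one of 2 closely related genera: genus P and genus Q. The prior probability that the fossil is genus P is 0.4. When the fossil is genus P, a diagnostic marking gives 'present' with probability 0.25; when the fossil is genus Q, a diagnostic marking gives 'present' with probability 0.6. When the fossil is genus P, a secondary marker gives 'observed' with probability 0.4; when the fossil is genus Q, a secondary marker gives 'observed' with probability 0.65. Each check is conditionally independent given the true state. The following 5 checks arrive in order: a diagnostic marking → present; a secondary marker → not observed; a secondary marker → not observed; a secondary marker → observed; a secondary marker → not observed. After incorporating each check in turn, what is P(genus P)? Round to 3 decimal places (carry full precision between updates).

0.463

Each posterior becomes the prior for the next update.
After a diagnostic marking='present': P(genus P) = 0.25·0.4000 / (0.25·0.4000 + 0.6·0.6000) ≈ 0.2174
After a secondary marker='not observed': P(genus P) = 0.6·0.2174 / (0.6·0.2174 + 0.35·0.7826) ≈ 0.3226
After a secondary marker='not observed': P(genus P) = 0.6·0.3226 / (0.6·0.3226 + 0.35·0.6774) ≈ 0.4494
After a secondary marker='observed': P(genus P) = 0.4·0.4494 / (0.4·0.4494 + 0.65·0.5506) ≈ 0.3344
After a secondary marker='not observed': P(genus P) = 0.6·0.3344 / (0.6·0.3344 + 0.35·0.6656) ≈ 0.4627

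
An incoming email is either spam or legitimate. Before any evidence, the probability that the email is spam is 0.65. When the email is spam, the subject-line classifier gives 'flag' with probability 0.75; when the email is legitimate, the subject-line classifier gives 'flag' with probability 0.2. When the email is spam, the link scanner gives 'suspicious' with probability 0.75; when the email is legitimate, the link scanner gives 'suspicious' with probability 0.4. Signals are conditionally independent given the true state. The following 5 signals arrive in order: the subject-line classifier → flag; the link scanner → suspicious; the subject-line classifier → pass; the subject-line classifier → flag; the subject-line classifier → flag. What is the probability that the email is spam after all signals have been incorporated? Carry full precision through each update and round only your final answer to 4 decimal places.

0.9829

After the subject-line classifier='flag': P(spam) = 0.75·0.6500 / (0.75·0.6500 + 0.2·0.3500) ≈ 0.8744
After the link scanner='suspicious': P(spam) = 0.75·0.8744 / (0.75·0.8744 + 0.4·0.1256) ≈ 0.9289
After the subject-line classifier='pass': P(spam) = 0.25·0.9289 / (0.25·0.9289 + 0.8·0.0711) ≈ 0.8032
After the subject-line classifier='flag': P(spam) = 0.75·0.8032 / (0.75·0.8032 + 0.2·0.1968) ≈ 0.9387
After the subject-line classifier='flag': P(spam) = 0.75·0.9387 / (0.75·0.9387 + 0.2·0.0613) ≈ 0.9829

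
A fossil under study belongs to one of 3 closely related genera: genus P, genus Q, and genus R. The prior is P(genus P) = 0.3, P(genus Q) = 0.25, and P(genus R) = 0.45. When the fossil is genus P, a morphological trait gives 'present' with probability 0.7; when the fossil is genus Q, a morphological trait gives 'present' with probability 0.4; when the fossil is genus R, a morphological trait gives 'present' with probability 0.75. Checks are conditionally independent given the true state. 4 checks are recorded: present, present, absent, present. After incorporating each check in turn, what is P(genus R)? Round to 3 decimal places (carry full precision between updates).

0.540

After 'present': normaliser = 0.7·0.3000 + 0.4·0.2500 + 0.75·0.4500; P(genus P) ≈ 0.3243, P(genus Q) ≈ 0.1544, P(genus R) ≈ 0.5212
After 'present': normaliser = 0.7·0.3243 + 0.4·0.1544 + 0.75·0.5212; P(genus P) ≈ 0.3340, P(genus Q) ≈ 0.0909, P(genus R) ≈ 0.5751
After 'absent': normaliser = 0.3·0.3340 + 0.6·0.0909 + 0.25·0.5751; P(genus P) ≈ 0.3357, P(genus Q) ≈ 0.1827, P(genus R) ≈ 0.4817
After 'present': normaliser = 0.7·0.3357 + 0.4·0.1827 + 0.75·0.4817; P(genus P) ≈ 0.3511, P(genus Q) ≈ 0.1092, P(genus R) ≈ 0.5398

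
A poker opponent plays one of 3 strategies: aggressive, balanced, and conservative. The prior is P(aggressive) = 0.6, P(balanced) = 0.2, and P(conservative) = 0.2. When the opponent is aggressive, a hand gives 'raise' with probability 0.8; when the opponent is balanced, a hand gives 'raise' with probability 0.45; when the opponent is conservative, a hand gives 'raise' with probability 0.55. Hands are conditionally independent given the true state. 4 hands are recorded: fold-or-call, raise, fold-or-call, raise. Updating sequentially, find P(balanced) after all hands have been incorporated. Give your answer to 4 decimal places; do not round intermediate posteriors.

Each posterior becomes the prior for the next update.
After 'fold-or-call': normaliser = 0.2·0.6000 + 0.55·0.2000 + 0.45·0.2000; P(aggressive) ≈ 0.3750, P(balanced) ≈ 0.3438, P(conservative) ≈ 0.2812
After 'raise': normaliser = 0.8·0.3750 + 0.45·0.3438 + 0.55·0.2812; P(aggressive) ≈ 0.4923, P(balanced) ≈ 0.2538, P(conservative) ≈ 0.2538
After 'fold-or-call': normaliser = 0.2·0.4923 + 0.55·0.2538 + 0.45·0.2538; P(aggressive) ≈ 0.2795, P(balanced) ≈ 0.3963, P(conservative) ≈ 0.3242
After 'raise': normaliser = 0.8·0.2795 + 0.45·0.3963 + 0.55·0.3242; P(aggressive) ≈ 0.3853, P(balanced) ≈ 0.3073, P(conservative) ≈ 0.3073

0.3073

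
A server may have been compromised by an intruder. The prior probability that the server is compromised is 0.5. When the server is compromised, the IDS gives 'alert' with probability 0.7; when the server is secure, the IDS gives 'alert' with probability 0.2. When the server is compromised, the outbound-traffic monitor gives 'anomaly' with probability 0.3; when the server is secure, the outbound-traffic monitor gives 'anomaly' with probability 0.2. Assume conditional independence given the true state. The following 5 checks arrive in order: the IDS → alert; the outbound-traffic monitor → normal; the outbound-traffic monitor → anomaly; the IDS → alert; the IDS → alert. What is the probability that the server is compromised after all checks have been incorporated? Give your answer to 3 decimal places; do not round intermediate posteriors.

After the IDS='alert': P(compromised) = 0.7·0.5000 / (0.7·0.5000 + 0.2·0.5000) ≈ 0.7778
After the outbound-traffic monitor='normal': P(compromised) = 0.7·0.7778 / (0.7·0.7778 + 0.8·0.2222) ≈ 0.7538
After the outbound-traffic monitor='anomaly': P(compromised) = 0.3·0.7538 / (0.3·0.7538 + 0.2·0.2462) ≈ 0.8212
After the IDS='alert': P(compromised) = 0.7·0.8212 / (0.7·0.8212 + 0.2·0.1788) ≈ 0.9414
After the IDS='alert': P(compromised) = 0.7·0.9414 / (0.7·0.9414 + 0.2·0.0586) ≈ 0.9825

0.983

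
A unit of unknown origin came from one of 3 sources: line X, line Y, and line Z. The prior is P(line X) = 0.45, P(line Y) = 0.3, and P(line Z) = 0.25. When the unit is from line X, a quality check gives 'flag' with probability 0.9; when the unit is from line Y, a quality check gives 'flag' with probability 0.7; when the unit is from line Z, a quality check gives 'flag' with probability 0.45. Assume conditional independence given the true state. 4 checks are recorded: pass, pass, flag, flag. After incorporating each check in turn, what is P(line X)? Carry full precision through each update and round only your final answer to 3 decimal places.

After 'pass': normaliser = 0.1·0.4500 + 0.3·0.3000 + 0.55·0.2500; P(line X) ≈ 0.1651, P(line Y) ≈ 0.3303, P(line Z) ≈ 0.5046
After 'pass': normaliser = 0.1·0.1651 + 0.3·0.3303 + 0.55·0.5046; P(line X) ≈ 0.0420, P(line Y) ≈ 0.2520, P(line Z) ≈ 0.7060
After 'flag': normaliser = 0.9·0.0420 + 0.7·0.2520 + 0.45·0.7060; P(line X) ≈ 0.0711, P(line Y) ≈ 0.3317, P(line Z) ≈ 0.5972
After 'flag': normaliser = 0.9·0.0711 + 0.7·0.3317 + 0.45·0.5972; P(line X) ≈ 0.1132, P(line Y) ≈ 0.4110, P(line Z) ≈ 0.4758

0.113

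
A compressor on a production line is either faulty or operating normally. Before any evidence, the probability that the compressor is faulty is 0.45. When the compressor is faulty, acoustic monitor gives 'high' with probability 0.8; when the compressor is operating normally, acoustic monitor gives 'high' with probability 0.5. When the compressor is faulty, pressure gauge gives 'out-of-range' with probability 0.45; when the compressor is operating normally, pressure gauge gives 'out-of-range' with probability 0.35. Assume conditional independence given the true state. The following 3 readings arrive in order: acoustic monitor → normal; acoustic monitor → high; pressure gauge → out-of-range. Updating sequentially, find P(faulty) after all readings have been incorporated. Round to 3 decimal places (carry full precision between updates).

Apply Bayes' rule sequentially, carrying P(faulty) forward.
After acoustic monitor='normal': P(faulty) = 0.2·0.4500 / (0.2·0.4500 + 0.5·0.5500) ≈ 0.2466
After acoustic monitor='high': P(faulty) = 0.8·0.2466 / (0.8·0.2466 + 0.5·0.7534) ≈ 0.3437
After pressure gauge='out-of-range': P(faulty) = 0.45·0.3437 / (0.45·0.3437 + 0.35·0.6563) ≈ 0.4024

0.402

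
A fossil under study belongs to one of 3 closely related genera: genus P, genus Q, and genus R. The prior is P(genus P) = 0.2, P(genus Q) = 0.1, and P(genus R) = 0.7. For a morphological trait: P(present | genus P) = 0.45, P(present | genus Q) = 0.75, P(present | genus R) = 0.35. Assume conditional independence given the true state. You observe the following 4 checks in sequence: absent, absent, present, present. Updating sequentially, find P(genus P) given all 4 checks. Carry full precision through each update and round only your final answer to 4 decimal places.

0.2356

After 'absent': normaliser = 0.55·0.2000 + 0.25·0.1000 + 0.65·0.7000; P(genus P) ≈ 0.1864, P(genus Q) ≈ 0.0424, P(genus R) ≈ 0.7712
After 'absent': normaliser = 0.55·0.1864 + 0.25·0.0424 + 0.65·0.7712; P(genus P) ≈ 0.1669, P(genus Q) ≈ 0.0172, P(genus R) ≈ 0.8159
After 'present': normaliser = 0.45·0.1669 + 0.75·0.0172 + 0.35·0.8159; P(genus P) ≈ 0.2010, P(genus Q) ≈ 0.0346, P(genus R) ≈ 0.7644
After 'present': normaliser = 0.45·0.2010 + 0.75·0.0346 + 0.35·0.7644; P(genus P) ≈ 0.2356, P(genus Q) ≈ 0.0676, P(genus R) ≈ 0.6968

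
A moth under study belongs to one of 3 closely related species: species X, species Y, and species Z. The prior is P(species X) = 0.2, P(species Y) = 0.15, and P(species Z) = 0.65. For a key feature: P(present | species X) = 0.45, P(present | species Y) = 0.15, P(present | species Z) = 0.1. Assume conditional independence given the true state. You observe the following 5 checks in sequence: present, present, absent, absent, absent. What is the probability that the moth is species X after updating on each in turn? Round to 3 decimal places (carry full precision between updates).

After 'present': normaliser = 0.45·0.2000 + 0.15·0.1500 + 0.1·0.6500; P(species X) ≈ 0.5070, P(species Y) ≈ 0.1268, P(species Z) ≈ 0.3662
After 'present': normaliser = 0.45·0.5070 + 0.15·0.1268 + 0.1·0.3662; P(species X) ≈ 0.8040, P(species Y) ≈ 0.0670, P(species Z) ≈ 0.1290
After 'absent': normaliser = 0.55·0.8040 + 0.85·0.0670 + 0.9·0.1290; P(species X) ≈ 0.7187, P(species Y) ≈ 0.0926, P(species Z) ≈ 0.1887
After 'absent': normaliser = 0.55·0.7187 + 0.85·0.0926 + 0.9·0.1887; P(species X) ≈ 0.6140, P(species Y) ≈ 0.1222, P(species Z) ≈ 0.2638
After 'absent': normaliser = 0.55·0.6140 + 0.85·0.1222 + 0.9·0.2638; P(species X) ≈ 0.4973, P(species Y) ≈ 0.1530, P(species Z) ≈ 0.3497

0.497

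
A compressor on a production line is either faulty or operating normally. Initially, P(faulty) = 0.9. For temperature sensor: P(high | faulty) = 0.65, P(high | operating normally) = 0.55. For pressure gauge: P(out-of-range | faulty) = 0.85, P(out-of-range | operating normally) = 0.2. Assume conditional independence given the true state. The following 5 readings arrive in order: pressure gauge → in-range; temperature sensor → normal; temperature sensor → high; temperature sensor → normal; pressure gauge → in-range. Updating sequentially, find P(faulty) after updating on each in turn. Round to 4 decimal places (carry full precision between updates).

0.1845

After pressure gauge='in-range': P(faulty) = 0.15·0.9000 / (0.15·0.9000 + 0.8·0.1000) ≈ 0.6279
After temperature sensor='normal': P(faulty) = 0.35·0.6279 / (0.35·0.6279 + 0.45·0.3721) ≈ 0.5676
After temperature sensor='high': P(faulty) = 0.65·0.5676 / (0.65·0.5676 + 0.55·0.4324) ≈ 0.6080
After temperature sensor='normal': P(faulty) = 0.35·0.6080 / (0.35·0.6080 + 0.45·0.3920) ≈ 0.5468
After pressure gauge='in-range': P(faulty) = 0.15·0.5468 / (0.15·0.5468 + 0.8·0.4532) ≈ 0.1845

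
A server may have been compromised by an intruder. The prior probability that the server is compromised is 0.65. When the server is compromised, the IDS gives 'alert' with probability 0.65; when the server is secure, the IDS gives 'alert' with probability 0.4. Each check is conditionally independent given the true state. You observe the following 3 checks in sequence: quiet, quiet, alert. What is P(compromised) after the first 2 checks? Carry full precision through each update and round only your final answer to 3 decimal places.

0.387

After 'quiet': P(compromised) = 0.35·0.6500 / (0.35·0.6500 + 0.6·0.3500) ≈ 0.5200
After 'quiet': P(compromised) = 0.35·0.5200 / (0.35·0.5200 + 0.6·0.4800) ≈ 0.3872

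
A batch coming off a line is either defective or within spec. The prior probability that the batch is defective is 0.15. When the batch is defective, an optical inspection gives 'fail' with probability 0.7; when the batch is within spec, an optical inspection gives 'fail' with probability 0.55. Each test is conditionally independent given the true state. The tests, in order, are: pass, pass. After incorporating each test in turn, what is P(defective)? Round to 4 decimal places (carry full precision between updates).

0.0727

After 'pass': P(defective) = 0.3·0.1500 / (0.3·0.1500 + 0.45·0.8500) ≈ 0.1053
After 'pass': P(defective) = 0.3·0.1053 / (0.3·0.1053 + 0.45·0.8947) ≈ 0.0727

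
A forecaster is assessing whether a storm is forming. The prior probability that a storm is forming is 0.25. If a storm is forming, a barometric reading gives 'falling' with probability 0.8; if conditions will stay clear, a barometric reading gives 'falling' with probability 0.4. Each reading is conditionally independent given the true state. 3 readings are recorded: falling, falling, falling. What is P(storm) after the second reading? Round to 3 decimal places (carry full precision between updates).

After 'falling': P(storm) = 0.8·0.2500 / (0.8·0.2500 + 0.4·0.7500) ≈ 0.4000
After 'falling': P(storm) = 0.8·0.4000 / (0.8·0.4000 + 0.4·0.6000) ≈ 0.5714

0.571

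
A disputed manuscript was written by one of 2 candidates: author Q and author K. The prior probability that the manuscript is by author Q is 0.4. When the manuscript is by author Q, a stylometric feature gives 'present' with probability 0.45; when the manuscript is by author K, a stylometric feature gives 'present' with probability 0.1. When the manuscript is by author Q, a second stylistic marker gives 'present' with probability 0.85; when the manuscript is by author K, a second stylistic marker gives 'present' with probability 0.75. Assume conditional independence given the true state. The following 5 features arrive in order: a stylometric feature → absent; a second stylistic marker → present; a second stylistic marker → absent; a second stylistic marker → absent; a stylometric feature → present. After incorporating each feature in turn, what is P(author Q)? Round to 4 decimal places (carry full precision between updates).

After a stylometric feature='absent': P(author Q) = 0.55·0.4000 / (0.55·0.4000 + 0.9·0.6000) ≈ 0.2895
After a second stylistic marker='present': P(author Q) = 0.85·0.2895 / (0.85·0.2895 + 0.75·0.7105) ≈ 0.3159
After a second stylistic marker='absent': P(author Q) = 0.15·0.3159 / (0.15·0.3159 + 0.25·0.6841) ≈ 0.2169
After a second stylistic marker='absent': P(author Q) = 0.15·0.2169 / (0.15·0.2169 + 0.25·0.7831) ≈ 0.1425
After a stylometric feature='present': P(author Q) = 0.45·0.1425 / (0.45·0.1425 + 0.1·0.8575) ≈ 0.4279

0.4279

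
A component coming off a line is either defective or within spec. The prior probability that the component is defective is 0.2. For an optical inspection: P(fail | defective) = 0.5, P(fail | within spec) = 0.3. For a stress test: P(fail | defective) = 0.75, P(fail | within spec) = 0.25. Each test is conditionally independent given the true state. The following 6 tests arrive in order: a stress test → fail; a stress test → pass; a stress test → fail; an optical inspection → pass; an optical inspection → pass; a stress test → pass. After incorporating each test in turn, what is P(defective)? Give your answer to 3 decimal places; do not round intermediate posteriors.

0.113

After a stress test='fail': P(defective) = 0.75·0.2000 / (0.75·0.2000 + 0.25·0.8000) ≈ 0.4286
After a stress test='pass': P(defective) = 0.25·0.4286 / (0.25·0.4286 + 0.75·0.5714) ≈ 0.2000
After a stress test='fail': P(defective) = 0.75·0.2000 / (0.75·0.2000 + 0.25·0.8000) ≈ 0.4286
After an optical inspection='pass': P(defective) = 0.5·0.4286 / (0.5·0.4286 + 0.7·0.5714) ≈ 0.3488
After an optical inspection='pass': P(defective) = 0.5·0.3488 / (0.5·0.3488 + 0.7·0.6512) ≈ 0.2768
After a stress test='pass': P(defective) = 0.25·0.2768 / (0.25·0.2768 + 0.75·0.7232) ≈ 0.1131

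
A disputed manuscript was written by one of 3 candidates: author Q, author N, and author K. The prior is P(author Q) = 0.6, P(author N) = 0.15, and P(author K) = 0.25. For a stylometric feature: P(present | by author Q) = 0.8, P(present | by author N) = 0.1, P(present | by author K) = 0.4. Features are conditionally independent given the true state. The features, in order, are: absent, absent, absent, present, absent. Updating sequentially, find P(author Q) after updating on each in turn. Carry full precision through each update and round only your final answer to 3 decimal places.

Apply Bayes' rule sequentially, carrying P(author Q) forward.
After 'absent': normaliser = 0.2·0.6000 + 0.9·0.1500 + 0.6·0.2500; P(author Q) ≈ 0.2963, P(author N) ≈ 0.3333, P(author K) ≈ 0.3704
After 'absent': normaliser = 0.2·0.2963 + 0.9·0.3333 + 0.6·0.3704; P(author Q) ≈ 0.1019, P(author N) ≈ 0.5159, P(author K) ≈ 0.3822
After 'absent': normaliser = 0.2·0.1019 + 0.9·0.5159 + 0.6·0.3822; P(author Q) ≈ 0.0285, P(author N) ≈ 0.6503, P(author K) ≈ 0.3211
After 'present': normaliser = 0.8·0.0285 + 0.1·0.6503 + 0.4·0.3211; P(author Q) ≈ 0.1056, P(author N) ≈ 0.3006, P(author K) ≈ 0.5938
After 'absent': normaliser = 0.2·0.1056 + 0.9·0.3006 + 0.6·0.5938; P(author Q) ≈ 0.0326, P(author N) ≈ 0.4176, P(author K) ≈ 0.5499

0.033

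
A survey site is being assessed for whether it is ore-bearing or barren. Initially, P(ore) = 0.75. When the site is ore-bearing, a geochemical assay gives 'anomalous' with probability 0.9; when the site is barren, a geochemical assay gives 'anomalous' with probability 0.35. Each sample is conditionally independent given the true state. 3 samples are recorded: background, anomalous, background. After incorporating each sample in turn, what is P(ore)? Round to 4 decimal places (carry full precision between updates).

0.1544

After 'background': P(ore) = 0.1·0.7500 / (0.1·0.7500 + 0.65·0.2500) ≈ 0.3158
After 'anomalous': P(ore) = 0.9·0.3158 / (0.9·0.3158 + 0.35·0.6842) ≈ 0.5427
After 'background': P(ore) = 0.1·0.5427 / (0.1·0.5427 + 0.65·0.4573) ≈ 0.1544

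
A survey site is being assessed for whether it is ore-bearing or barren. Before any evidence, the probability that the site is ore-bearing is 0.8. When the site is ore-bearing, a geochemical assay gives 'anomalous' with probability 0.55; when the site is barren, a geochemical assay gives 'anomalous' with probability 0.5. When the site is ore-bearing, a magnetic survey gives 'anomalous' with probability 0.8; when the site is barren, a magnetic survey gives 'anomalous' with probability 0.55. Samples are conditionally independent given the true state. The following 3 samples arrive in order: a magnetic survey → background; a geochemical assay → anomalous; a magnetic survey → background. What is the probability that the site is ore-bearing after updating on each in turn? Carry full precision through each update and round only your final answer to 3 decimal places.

0.465

Each posterior becomes the prior for the next update.
After a magnetic survey='background': P(ore) = 0.2·0.8000 / (0.2·0.8000 + 0.45·0.2000) ≈ 0.6400
After a geochemical assay='anomalous': P(ore) = 0.55·0.6400 / (0.55·0.6400 + 0.5·0.3600) ≈ 0.6617
After a magnetic survey='background': P(ore) = 0.2·0.6617 / (0.2·0.6617 + 0.45·0.3383) ≈ 0.4650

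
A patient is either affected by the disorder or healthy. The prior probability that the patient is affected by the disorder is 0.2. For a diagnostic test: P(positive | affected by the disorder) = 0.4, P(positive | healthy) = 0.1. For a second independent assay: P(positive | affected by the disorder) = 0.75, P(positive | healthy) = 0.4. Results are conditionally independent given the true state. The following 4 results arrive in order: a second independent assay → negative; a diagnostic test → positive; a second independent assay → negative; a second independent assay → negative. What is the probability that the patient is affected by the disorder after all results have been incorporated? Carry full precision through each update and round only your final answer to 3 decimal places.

0.067

After a second independent assay='negative': P(affected) = 0.25·0.2000 / (0.25·0.2000 + 0.6·0.8000) ≈ 0.0943
After a diagnostic test='positive': P(affected) = 0.4·0.0943 / (0.4·0.0943 + 0.1·0.9057) ≈ 0.2941
After a second independent assay='negative': P(affected) = 0.25·0.2941 / (0.25·0.2941 + 0.6·0.7059) ≈ 0.1479
After a second independent assay='negative': P(affected) = 0.25·0.1479 / (0.25·0.1479 + 0.6·0.8521) ≈ 0.0675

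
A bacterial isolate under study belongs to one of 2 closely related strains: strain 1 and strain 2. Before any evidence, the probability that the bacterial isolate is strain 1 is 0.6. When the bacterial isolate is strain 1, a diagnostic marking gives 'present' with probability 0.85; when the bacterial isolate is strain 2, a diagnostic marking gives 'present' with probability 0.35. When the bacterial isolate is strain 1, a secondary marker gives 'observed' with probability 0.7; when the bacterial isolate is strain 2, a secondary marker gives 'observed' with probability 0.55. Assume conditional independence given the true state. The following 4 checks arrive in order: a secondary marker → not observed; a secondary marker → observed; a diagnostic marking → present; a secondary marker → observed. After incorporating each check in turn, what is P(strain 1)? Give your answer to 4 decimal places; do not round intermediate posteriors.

After a secondary marker='not observed': P(strain 1) = 0.3·0.6000 / (0.3·0.6000 + 0.45·0.4000) ≈ 0.5000
After a secondary marker='observed': P(strain 1) = 0.7·0.5000 / (0.7·0.5000 + 0.55·0.5000) ≈ 0.5600
After a diagnostic marking='present': P(strain 1) = 0.85·0.5600 / (0.85·0.5600 + 0.35·0.4400) ≈ 0.7556
After a secondary marker='observed': P(strain 1) = 0.7·0.7556 / (0.7·0.7556 + 0.55·0.2444) ≈ 0.7973

0.7973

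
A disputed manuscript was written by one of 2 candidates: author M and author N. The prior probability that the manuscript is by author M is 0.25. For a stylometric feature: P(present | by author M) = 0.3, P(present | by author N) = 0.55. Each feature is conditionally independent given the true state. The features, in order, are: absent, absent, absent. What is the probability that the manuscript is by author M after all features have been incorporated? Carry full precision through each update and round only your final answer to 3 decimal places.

0.556

Apply Bayes' rule sequentially, carrying P(author M) forward.
After 'absent': P(author M) = 0.7·0.2500 / (0.7·0.2500 + 0.45·0.7500) ≈ 0.3415
After 'absent': P(author M) = 0.7·0.3415 / (0.7·0.3415 + 0.45·0.6585) ≈ 0.4465
After 'absent': P(author M) = 0.7·0.4465 / (0.7·0.4465 + 0.45·0.5535) ≈ 0.5565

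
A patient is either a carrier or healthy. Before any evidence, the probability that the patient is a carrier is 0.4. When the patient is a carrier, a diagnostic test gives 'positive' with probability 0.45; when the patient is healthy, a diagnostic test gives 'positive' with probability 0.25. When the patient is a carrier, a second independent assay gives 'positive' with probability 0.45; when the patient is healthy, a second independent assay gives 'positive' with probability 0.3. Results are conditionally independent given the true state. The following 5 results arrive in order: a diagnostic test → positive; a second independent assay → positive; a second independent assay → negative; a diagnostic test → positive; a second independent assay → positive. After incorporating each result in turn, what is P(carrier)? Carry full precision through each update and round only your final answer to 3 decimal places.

0.792

After a diagnostic test='positive': P(carrier) = 0.45·0.4000 / (0.45·0.4000 + 0.25·0.6000) ≈ 0.5455
After a second independent assay='positive': P(carrier) = 0.45·0.5455 / (0.45·0.5455 + 0.3·0.4545) ≈ 0.6429
After a second independent assay='negative': P(carrier) = 0.55·0.6429 / (0.55·0.6429 + 0.7·0.3571) ≈ 0.5858
After a diagnostic test='positive': P(carrier) = 0.45·0.5858 / (0.45·0.5858 + 0.25·0.4142) ≈ 0.7180
After a second independent assay='positive': P(carrier) = 0.45·0.7180 / (0.45·0.7180 + 0.3·0.2820) ≈ 0.7925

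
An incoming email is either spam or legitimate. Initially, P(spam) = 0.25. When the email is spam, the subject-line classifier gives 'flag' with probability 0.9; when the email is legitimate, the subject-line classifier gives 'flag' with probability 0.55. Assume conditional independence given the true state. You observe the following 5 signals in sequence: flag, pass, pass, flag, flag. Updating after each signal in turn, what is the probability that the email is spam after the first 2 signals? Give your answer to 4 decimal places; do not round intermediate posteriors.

After 'flag': P(spam) = 0.9·0.2500 / (0.9·0.2500 + 0.55·0.7500) ≈ 0.3529
After 'pass': P(spam) = 0.1·0.3529 / (0.1·0.3529 + 0.45·0.6471) ≈ 0.1081

0.1081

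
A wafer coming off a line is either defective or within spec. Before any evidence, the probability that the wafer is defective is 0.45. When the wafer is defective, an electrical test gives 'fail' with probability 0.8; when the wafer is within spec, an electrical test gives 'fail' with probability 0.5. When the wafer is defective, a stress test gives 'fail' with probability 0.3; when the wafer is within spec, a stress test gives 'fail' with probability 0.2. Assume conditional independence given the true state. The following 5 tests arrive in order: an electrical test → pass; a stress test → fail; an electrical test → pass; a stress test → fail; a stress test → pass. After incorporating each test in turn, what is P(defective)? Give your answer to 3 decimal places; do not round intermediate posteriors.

0.205

After an electrical test='pass': P(defective) = 0.2·0.4500 / (0.2·0.4500 + 0.5·0.5500) ≈ 0.2466
After a stress test='fail': P(defective) = 0.3·0.2466 / (0.3·0.2466 + 0.2·0.7534) ≈ 0.3293
After an electrical test='pass': P(defective) = 0.2·0.3293 / (0.2·0.3293 + 0.5·0.6707) ≈ 0.1641
After a stress test='fail': P(defective) = 0.3·0.1641 / (0.3·0.1641 + 0.2·0.8359) ≈ 0.2275
After a stress test='pass': P(defective) = 0.7·0.2275 / (0.7·0.2275 + 0.8·0.7725) ≈ 0.2049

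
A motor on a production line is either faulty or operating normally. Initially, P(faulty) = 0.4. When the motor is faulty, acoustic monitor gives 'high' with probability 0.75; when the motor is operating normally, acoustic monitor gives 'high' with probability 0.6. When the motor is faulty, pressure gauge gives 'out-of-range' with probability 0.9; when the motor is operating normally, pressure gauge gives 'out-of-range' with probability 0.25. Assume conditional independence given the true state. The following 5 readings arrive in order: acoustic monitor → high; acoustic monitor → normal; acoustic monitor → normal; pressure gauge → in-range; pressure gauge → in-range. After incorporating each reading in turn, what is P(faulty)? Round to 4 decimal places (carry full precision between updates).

0.0058

After acoustic monitor='high': P(faulty) = 0.75·0.4000 / (0.75·0.4000 + 0.6·0.6000) ≈ 0.4545
After acoustic monitor='normal': P(faulty) = 0.25·0.4545 / (0.25·0.4545 + 0.4·0.5455) ≈ 0.3425
After acoustic monitor='normal': P(faulty) = 0.25·0.3425 / (0.25·0.3425 + 0.4·0.6575) ≈ 0.2456
After pressure gauge='in-range': P(faulty) = 0.1·0.2456 / (0.1·0.2456 + 0.75·0.7544) ≈ 0.0416
After pressure gauge='in-range': P(faulty) = 0.1·0.0416 / (0.1·0.0416 + 0.75·0.9584) ≈ 0.0058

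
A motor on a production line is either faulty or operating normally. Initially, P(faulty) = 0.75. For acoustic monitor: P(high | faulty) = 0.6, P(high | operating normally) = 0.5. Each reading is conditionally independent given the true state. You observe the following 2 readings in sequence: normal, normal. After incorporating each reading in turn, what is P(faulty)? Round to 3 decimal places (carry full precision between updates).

After 'normal': P(faulty) = 0.4·0.7500 / (0.4·0.7500 + 0.5·0.2500) ≈ 0.7059
After 'normal': P(faulty) = 0.4·0.7059 / (0.4·0.7059 + 0.5·0.2941) ≈ 0.6575

0.658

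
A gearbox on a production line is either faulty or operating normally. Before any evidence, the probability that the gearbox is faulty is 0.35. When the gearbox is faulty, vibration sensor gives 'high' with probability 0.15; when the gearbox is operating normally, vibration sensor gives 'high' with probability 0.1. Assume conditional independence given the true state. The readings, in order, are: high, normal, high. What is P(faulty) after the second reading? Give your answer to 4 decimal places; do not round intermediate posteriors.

0.4327

After 'high': P(faulty) = 0.15·0.3500 / (0.15·0.3500 + 0.1·0.6500) ≈ 0.4468
After 'normal': P(faulty) = 0.85·0.4468 / (0.85·0.4468 + 0.9·0.5532) ≈ 0.4327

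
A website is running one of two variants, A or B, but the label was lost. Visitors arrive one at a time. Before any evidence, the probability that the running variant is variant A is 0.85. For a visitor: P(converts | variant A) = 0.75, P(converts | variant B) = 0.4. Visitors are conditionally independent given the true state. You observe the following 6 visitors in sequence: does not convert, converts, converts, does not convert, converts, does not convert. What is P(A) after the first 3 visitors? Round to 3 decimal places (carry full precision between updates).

After 'does not convert': P(A) = 0.25·0.8500 / (0.25·0.8500 + 0.6·0.1500) ≈ 0.7025
After 'converts': P(A) = 0.75·0.7025 / (0.75·0.7025 + 0.4·0.2975) ≈ 0.8157
After 'converts': P(A) = 0.75·0.8157 / (0.75·0.8157 + 0.4·0.1843) ≈ 0.8925

0.892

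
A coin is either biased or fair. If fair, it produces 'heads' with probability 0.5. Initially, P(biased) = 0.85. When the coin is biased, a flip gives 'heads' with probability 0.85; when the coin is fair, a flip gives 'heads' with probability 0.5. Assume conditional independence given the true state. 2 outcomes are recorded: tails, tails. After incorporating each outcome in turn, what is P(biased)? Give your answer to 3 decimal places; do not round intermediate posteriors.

0.338

Apply Bayes' rule sequentially, carrying P(biased) forward.
After 'tails': P(biased) = 0.15·0.8500 / (0.15·0.8500 + 0.5·0.1500) ≈ 0.6296
After 'tails': P(biased) = 0.15·0.6296 / (0.15·0.6296 + 0.5·0.3704) ≈ 0.3377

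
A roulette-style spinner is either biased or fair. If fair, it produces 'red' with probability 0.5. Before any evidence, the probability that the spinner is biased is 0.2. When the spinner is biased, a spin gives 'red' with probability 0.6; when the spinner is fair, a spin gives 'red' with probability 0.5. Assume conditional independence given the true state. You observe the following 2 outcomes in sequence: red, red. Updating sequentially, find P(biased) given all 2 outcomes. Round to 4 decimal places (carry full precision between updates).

0.2647

After 'red': P(biased) = 0.6·0.2000 / (0.6·0.2000 + 0.5·0.8000) ≈ 0.2308
After 'red': P(biased) = 0.6·0.2308 / (0.6·0.2308 + 0.5·0.7692) ≈ 0.2647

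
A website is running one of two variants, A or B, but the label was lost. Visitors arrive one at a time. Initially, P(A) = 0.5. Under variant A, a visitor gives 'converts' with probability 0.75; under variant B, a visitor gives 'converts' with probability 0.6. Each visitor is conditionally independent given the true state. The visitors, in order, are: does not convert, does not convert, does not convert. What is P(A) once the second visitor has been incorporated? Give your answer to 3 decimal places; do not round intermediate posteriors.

After 'does not convert': P(A) = 0.25·0.5000 / (0.25·0.5000 + 0.4·0.5000) ≈ 0.3846
After 'does not convert': P(A) = 0.25·0.3846 / (0.25·0.3846 + 0.4·0.6154) ≈ 0.2809

0.281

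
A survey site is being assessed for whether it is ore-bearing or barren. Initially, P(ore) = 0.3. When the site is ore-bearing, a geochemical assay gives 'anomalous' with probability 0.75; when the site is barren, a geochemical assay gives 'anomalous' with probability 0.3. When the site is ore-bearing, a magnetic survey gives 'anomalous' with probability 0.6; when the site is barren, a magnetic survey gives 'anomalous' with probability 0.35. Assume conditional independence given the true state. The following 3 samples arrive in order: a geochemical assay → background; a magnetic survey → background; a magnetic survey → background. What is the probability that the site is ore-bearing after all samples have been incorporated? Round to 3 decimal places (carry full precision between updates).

0.055

After a geochemical assay='background': P(ore) = 0.25·0.3000 / (0.25·0.3000 + 0.7·0.7000) ≈ 0.1327
After a magnetic survey='background': P(ore) = 0.4·0.1327 / (0.4·0.1327 + 0.65·0.8673) ≈ 0.0861
After a magnetic survey='background': P(ore) = 0.4·0.0861 / (0.4·0.0861 + 0.65·0.9139) ≈ 0.0548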